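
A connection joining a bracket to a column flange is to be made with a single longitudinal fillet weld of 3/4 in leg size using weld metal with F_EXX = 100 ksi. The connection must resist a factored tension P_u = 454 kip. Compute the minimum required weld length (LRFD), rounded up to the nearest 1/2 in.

L = 19.5 in

Throat t_e = 0.707 × 0.75 = 0.5302 in.
φr_n = 0.75 × 0.6 × 100 × 0.5302 = 23.86 kip/in.
L_req = P_u / φr_n = 454 / 23.86 = 19.03 in total.
Round up → use L = 19.5 in.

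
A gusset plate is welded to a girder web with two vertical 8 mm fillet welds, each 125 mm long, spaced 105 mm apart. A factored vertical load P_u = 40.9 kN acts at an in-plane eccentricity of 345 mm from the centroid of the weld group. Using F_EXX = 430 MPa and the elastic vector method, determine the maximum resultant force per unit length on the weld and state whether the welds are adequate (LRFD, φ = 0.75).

f_max ≈ 1250 N/mm; NOT adequate

Total weld length L_w = 250 mm. Treat welds as unit-width lines.
Polar moment about centroid: J = 2[d³/12 + d(b/2)²] = 2[125³/12 + 125×52.5²] = 1015000 mm³.
Direct shear f_v = P/L_w = 40.9×10³ / 250 = 163.6 N/mm (vertical).
Torsion M = P·e = 40.9×10³ × 345 = 14110000 N·mm.
Critical point at (x, y) = (52.5, 62.5) from centroid. f_tx = M·y/J = 869.2 N/mm; f_ty = M·x/J = 730.2 N/mm.
Resultant f_max = √[f_tx² + (f_v + f_ty)²] = √[869.2² + (163.6 + 730.2)²] = 1247 N/mm.
Capacity per unit length: φr_n = 0.75 × 0.6 × 430 × (0.707 × 8) = 1094 N/mm.
1247 > 1094 → NOT adequate.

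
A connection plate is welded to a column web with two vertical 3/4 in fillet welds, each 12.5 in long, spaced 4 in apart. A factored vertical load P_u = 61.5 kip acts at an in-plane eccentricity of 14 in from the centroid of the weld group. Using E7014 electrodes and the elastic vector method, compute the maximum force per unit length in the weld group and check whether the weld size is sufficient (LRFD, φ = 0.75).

f_max ≈ 14.2 kip/in; adequate

E70XX → F_EXX = 70 ksi.
Total weld length L_w = 25 in. Treat welds as unit-width lines.
Polar moment about centroid: J = 2[d³/12 + d(b/2)²] = 2[12.5³/12 + 12.5×2²] = 425.5 in³.
Direct shear f_v = P/L_w = 61.5 / 25 = 2.46 kip/in (vertical).
Torsion M = P·e = 61.5 × 14 = 861 kip·in.
Critical point at (x, y) = (2, 6.25) from centroid. f_tx = M·y/J = 12.65 kip/in; f_ty = M·x/J = 4.047 kip/in.
Resultant f_max = √[f_tx² + (f_v + f_ty)²] = √[12.65² + (2.46 + 4.047)²] = 14.22 kip/in.
Capacity per unit length: φr_n = 0.75 × 0.6 × 70 × (0.707 × 0.75) = 16.7 kip/in.
14.22 ≤ 16.7 → adequate.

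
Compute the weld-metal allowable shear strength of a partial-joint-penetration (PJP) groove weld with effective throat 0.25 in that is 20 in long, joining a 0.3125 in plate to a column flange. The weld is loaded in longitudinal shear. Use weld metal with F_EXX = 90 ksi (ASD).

R_n/Ω ≈ 135 kip

Effective throat (given) t_e = 0.25 in.
A_we = 0.25 × 20 = 5 in².
F_nw = 0.6 F_EXX = 54 ksi.
R_n/Ω = (54 × 5) / 2.0 = 135 kip.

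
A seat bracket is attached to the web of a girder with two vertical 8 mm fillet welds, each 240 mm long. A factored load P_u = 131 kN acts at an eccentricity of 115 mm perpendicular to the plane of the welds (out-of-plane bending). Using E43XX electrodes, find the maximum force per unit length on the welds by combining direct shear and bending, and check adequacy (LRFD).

f_max ≈ 831 N/mm; adequate

E43XX → F_EXX = 430 MPa.
L_w = 2 × 240 = 480 mm; section modulus (unit throat) S = 2 × L²/6 = 19200 mm².
Direct shear f_v = P/L_w = 131×10³/480 = 272.9 N/mm.
Moment M = P × e = 131×10³ × 115 = 15065000 N·mm; bending f_b = M/S = 784.6 N/mm.
f_max = √(f_v² + f_b²) = √(272.9² + 784.6²) = 830.7 N/mm.
φr_n = 0.75 × 0.6 × 430 × (0.707 × 8) = 1094 N/mm → adequate.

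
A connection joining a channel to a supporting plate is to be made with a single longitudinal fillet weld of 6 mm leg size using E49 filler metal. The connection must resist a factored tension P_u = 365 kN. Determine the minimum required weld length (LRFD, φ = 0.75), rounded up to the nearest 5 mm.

E49XX → F_EXX = 490 MPa.
Throat t_e = 0.707 × 6 = 4.242 mm.
φr_n = 0.75 × 0.6 × 490 × 4.242 × 10⁻³ = 0.9354 kN/mm.
L_req = P_u / φr_n = 365 / 0.9354 = 390.2 mm total.
Round up → use L = 395 mm.

L = 395 mm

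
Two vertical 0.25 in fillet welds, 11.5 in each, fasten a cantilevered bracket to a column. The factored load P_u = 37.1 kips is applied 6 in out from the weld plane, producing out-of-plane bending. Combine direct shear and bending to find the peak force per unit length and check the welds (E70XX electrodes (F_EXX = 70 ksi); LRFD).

L_w = 2 × 11.5 = 23 in; section modulus (unit throat) S = 2 × L²/6 = 44.08 in².
Direct shear f_v = P/L_w = 37.1/23 = 1.613 kip/in.
Moment M = P × e = 37.1 × 6 = 222.6 kip·in; bending f_b = M/S = 5.05 kip/in.
f_max = √(f_v² + f_b²) = √(1.613² + 5.05²) = 5.301 kip/in.
φr_n = 0.75 × 0.6 × 70 × (0.707 × 0.25) = 5.568 kip/in → adequate.

f_max ≈ 5.3 kip/in; adequate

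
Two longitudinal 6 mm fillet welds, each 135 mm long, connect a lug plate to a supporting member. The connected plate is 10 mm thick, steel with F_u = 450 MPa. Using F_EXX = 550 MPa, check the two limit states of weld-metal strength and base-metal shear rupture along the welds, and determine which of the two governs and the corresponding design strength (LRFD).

φR_n ≈ 283 kN (weld metal governs)

t_e = 0.707 × 6 = 4.242 mm; L = 270 mm.
Weld metal: φR_n = 0.75 × 0.6 × 550 × 4.242 × 270 × 10⁻³ = 283.5 kN.
Base metal (shear rupture): φR_n = 0.75 × 0.6 × 450 × 10 × 270 × 10⁻³ = 546.8 kN.
Governing: weld metal.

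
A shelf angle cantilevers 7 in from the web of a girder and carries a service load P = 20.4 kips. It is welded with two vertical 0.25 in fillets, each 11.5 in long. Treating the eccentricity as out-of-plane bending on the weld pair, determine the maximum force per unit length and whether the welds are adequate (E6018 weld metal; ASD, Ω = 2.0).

E60XX → F_EXX = 60 ksi.
L_w = 2 × 11.5 = 23 in; section modulus (unit throat) S = 2 × L²/6 = 44.08 in².
Direct shear f_v = P/L_w = 20.4/23 = 0.887 kip/in.
Moment M = P × e = 20.4 × 7 = 142.8 kip·in; bending f_b = M/S = 3.239 kip/in.
f_max = √(f_v² + f_b²) = √(0.887² + 3.239²) = 3.359 kip/in.
r_n/Ω = (1/2.0) × 0.6 × 60 × (0.707 × 0.25) = 3.181 kip/in → NOT adequate.

f_max ≈ 3.36 kip/in; NOT adequate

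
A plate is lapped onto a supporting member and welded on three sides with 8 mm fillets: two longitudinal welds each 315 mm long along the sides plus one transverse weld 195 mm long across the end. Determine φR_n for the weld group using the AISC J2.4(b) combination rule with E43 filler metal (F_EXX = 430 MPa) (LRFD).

φR_n ≈ 906 kN

t_e = 0.707 × 8 = 5.656 mm.
R_nwl = 0.6 × 430 × 5.656 × 630 × 10⁻³ = 919.3 kN (longitudinal, 2 welds).
R_nwt = 0.6 × 430 × 5.656 × 195 × 10⁻³ = 284.6 kN (transverse, base value).
(i) R_nwl + R_nwt = 1204 kN; (ii) 0.85 R_nwl + 1.5 R_nwt = 1208 kN.
R_n = max = 1208 kN [governs: (ii)]; φR_n = 906.2 kN.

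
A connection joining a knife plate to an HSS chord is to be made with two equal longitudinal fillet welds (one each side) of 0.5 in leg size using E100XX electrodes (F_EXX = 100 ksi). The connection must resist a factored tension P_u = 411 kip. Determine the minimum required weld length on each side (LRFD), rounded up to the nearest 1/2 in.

Throat t_e = 0.707 × 0.5 = 0.3535 in.
φr_n = 0.75 × 0.6 × 100 × 0.3535 = 15.91 kip/in.
L_req = P_u / φr_n = 411 / 15.91 = 25.84 in total.
Per side: 25.84 / 2 = 12.92 in.
Round up → use L = 13 in on each side.

L = 13 in on each side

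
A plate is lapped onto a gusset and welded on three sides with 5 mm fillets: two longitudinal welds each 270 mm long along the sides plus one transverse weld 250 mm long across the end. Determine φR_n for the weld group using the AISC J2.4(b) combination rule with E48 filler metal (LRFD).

φR_n ≈ 637 kN

E48XX → F_EXX = 480 MPa.
t_e = 0.707 × 5 = 3.535 mm.
R_nwl = 0.6 × 480 × 3.535 × 540 × 10⁻³ = 549.8 kN (longitudinal, 2 welds).
R_nwt = 0.6 × 480 × 3.535 × 250 × 10⁻³ = 254.5 kN (transverse, base value).
(i) R_nwl + R_nwt = 804.3 kN; (ii) 0.85 R_nwl + 1.5 R_nwt = 849.1 kN.
R_n = max = 849.1 kN [governs: (ii)]; φR_n = 636.8 kN.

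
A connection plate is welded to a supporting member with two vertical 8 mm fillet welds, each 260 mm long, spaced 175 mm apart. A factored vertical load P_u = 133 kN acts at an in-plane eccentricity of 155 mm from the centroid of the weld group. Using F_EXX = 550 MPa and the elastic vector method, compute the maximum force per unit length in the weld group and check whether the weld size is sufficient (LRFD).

f_max ≈ 646 N/mm; adequate

Total weld length L_w = 520 mm. Treat welds as unit-width lines.
Polar moment about centroid: J = 2[d³/12 + d(b/2)²] = 2[260³/12 + 260×87.5²] = 6911000 mm³.
Direct shear f_v = P/L_w = 133×10³ / 520 = 255.8 N/mm (vertical).
Torsion M = P·e = 133×10³ × 155 = 20615000 N·mm.
Critical point at (x, y) = (87.5, 130) from centroid. f_tx = M·y/J = 387.8 N/mm; f_ty = M·x/J = 261 N/mm.
Resultant f_max = √[f_tx² + (f_v + f_ty)²] = √[387.8² + (255.8 + 261)²] = 646.1 N/mm.
Capacity per unit length: φr_n = 0.75 × 0.6 × 550 × (0.707 × 8) = 1400 N/mm.
646.1 ≤ 1400 → adequate.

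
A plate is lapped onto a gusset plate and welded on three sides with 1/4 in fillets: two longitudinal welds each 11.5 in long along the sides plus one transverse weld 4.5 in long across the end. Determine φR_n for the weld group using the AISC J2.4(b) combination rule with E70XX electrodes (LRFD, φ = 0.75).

φR_n ≈ 153 kips

E70XX → F_EXX = 70 ksi.
t_e = 0.707 × 0.25 = 0.1767 in.
R_nwl = 0.6 × 70 × 0.1767 × 23 = 170.7 kips (longitudinal, 2 welds).
R_nwt = 0.6 × 70 × 0.1767 × 4.5 = 33.41 kips (transverse, base value).
(i) R_nwl + R_nwt = 204.1 kips; (ii) 0.85 R_nwl + 1.5 R_nwt = 195.2 kips.
R_n = max = 204.1 kips [governs: (i)]; φR_n = 153.1 kips.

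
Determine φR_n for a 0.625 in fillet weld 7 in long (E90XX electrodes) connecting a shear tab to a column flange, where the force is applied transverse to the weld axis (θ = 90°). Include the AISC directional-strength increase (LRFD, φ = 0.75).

E90XX → F_EXX = 90 ksi.
t_e = 0.707 × 0.625 = 0.4419 in; A_we = 0.4419 × 7 = 3.093 in².
Directional factor: 1.0 + 0.5 sin^1.5(90°) = 1.5.
F_nw = 0.6 × 90 × 1.5 = 81 ksi.
φR_n = 0.75 × 81 × 3.093 = 187.9 kips.

φR_n ≈ 188 kips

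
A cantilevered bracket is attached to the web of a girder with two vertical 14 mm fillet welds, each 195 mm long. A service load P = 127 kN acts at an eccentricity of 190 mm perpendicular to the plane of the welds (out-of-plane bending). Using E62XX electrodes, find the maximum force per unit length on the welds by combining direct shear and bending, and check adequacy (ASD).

E62XX → F_EXX = 620 MPa.
L_w = 2 × 195 = 390 mm; section modulus (unit throat) S = 2 × L²/6 = 12680 mm².
Direct shear f_v = P/L_w = 127×10³/390 = 325.6 N/mm.
Moment M = P × e = 127×10³ × 190 = 24130000 N·mm; bending f_b = M/S = 1904 N/mm.
f_max = √(f_v² + f_b²) = √(325.6² + 1904²) = 1931 N/mm.
r_n/Ω = (1/2.0) × 0.6 × 620 × (0.707 × 14) = 1841 N/mm → NOT adequate.

f_max ≈ 1930 N/mm; NOT adequate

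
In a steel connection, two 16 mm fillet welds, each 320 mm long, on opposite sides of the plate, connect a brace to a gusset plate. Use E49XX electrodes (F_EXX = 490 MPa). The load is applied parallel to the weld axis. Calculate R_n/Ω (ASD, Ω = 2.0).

R_n/Ω ≈ 1060 kN

Effective throat t_e = 0.707 × 16 = 11.31 mm.
Total length L = 640 mm; A_we = 11.31 × 640 = 7240 mm².
F_nw = 0.6 F_EXX = 0.6 × 490 = 294 MPa.
R_n = 294 × 7240 × 10⁻³ = 2128 kN; R_n/Ω = 2128/2.0 = 1064 kN.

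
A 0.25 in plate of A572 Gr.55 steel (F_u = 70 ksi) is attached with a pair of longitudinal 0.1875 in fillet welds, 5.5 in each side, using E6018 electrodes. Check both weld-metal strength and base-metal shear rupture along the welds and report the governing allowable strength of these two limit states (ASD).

E60XX → F_EXX = 60 ksi.
t_e = 0.707 × 0.1875 = 0.1326 in; L = 11 in.
Weld metal: R_n/Ω = (1/2.0) × 0.6 × 60 × 0.1326 × 11 = 26.25 kip.
Base metal (shear rupture): R_n/Ω = (1/2.0) × 0.6 × 70 × 0.25 × 11 = 57.75 kip.
Governing: weld metal.

R_n/Ω ≈ 26.2 kip (weld metal governs)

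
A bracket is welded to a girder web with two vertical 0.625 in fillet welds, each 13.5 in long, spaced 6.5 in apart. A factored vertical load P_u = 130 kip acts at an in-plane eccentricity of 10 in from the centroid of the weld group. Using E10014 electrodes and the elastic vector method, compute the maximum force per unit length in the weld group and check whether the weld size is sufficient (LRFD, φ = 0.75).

E100XX → F_EXX = 100 ksi.
Total weld length L_w = 27 in. Treat welds as unit-width lines.
Polar moment about centroid: J = 2[d³/12 + d(b/2)²] = 2[13.5³/12 + 13.5×3.25²] = 695.2 in³.
Direct shear f_v = P/L_w = 130 / 27 = 4.815 kip/in (vertical).
Torsion M = P·e = 130 × 10 = 1300 kip·in.
Critical point at (x, y) = (3.25, 6.75) from centroid. f_tx = M·y/J = 12.62 kip/in; f_ty = M·x/J = 6.077 kip/in.
Resultant f_max = √[f_tx² + (f_v + f_ty)²] = √[12.62² + (4.815 + 6.077)²] = 16.67 kip/in.
Capacity per unit length: φr_n = 0.75 × 0.6 × 100 × (0.707 × 0.625) = 19.88 kip/in.
16.67 ≤ 19.88 → adequate.

f_max ≈ 16.7 kip/in; adequate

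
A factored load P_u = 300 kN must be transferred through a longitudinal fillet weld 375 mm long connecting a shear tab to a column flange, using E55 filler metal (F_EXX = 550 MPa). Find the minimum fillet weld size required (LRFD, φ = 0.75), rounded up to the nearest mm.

Total weld length L = 375 mm.
Required throat t_e = P_u / (φ × 0.6 F_EXX × L) = 300 / (0.75 × 0.6 × 550 × 375 × 10⁻³) = 3.232 mm.
Required leg w = t_e / 0.707 = 4.572 mm → use 5 mm.

w = 5 mm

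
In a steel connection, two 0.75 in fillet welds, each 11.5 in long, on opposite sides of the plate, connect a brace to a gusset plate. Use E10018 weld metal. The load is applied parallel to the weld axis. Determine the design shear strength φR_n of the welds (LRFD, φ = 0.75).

E100XX → F_EXX = 100 ksi.
Effective throat t_e = 0.707 × 0.75 = 0.5302 in.
Total length L = 23 in; A_we = 0.5302 × 23 = 12.2 in².
F_nw = 0.6 F_EXX = 0.6 × 100 = 60 ksi.
φR_n = 0.75 × 60 × 12.2 = 548.8 kip.

φR_n ≈ 549 kip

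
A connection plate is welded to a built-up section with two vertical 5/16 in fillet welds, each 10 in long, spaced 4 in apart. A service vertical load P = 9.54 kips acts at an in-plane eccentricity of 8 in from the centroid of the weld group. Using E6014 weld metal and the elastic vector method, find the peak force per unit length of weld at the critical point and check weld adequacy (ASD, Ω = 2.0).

f_max ≈ 1.9 kip/in; adequate

E60XX → F_EXX = 60 ksi.
Total weld length L_w = 20 in. Treat welds as unit-width lines.
Polar moment about centroid: J = 2[d³/12 + d(b/2)²] = 2[10³/12 + 10×2²] = 246.7 in³.
Direct shear f_v = P/L_w = 9.54 / 20 = 0.477 kip/in (vertical).
Torsion M = P·e = 9.54 × 8 = 76.32 kip·in.
Critical point at (x, y) = (2, 5) from centroid. f_tx = M·y/J = 1.547 kip/in; f_ty = M·x/J = 0.6188 kip/in.
Resultant f_max = √[f_tx² + (f_v + f_ty)²] = √[1.547² + (0.477 + 0.6188)²] = 1.896 kip/in.
Capacity per unit length: r_n/Ω = (1/2.0) × 0.6 × 60 × (0.707 × 0.3125) = 3.977 kip/in.
1.896 ≤ 3.977 → adequate.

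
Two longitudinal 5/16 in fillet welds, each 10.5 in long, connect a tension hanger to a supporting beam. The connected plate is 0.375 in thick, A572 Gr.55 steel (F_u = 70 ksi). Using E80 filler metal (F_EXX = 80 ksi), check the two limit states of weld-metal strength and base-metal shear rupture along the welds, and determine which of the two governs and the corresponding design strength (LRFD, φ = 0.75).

φR_n ≈ 167 kips (weld metal governs)

t_e = 0.707 × 0.3125 = 0.2209 in; L = 21 in.
Weld metal: φR_n = 0.75 × 0.6 × 80 × 0.2209 × 21 = 167 kips.
Base metal (shear rupture): φR_n = 0.75 × 0.6 × 70 × 0.375 × 21 = 248.1 kips.
Governing: weld metal.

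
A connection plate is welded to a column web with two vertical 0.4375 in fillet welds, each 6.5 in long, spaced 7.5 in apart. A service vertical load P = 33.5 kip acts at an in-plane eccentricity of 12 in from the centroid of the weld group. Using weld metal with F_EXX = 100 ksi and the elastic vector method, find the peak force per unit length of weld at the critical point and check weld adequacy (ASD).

f_max ≈ 10.8 kip/in; NOT adequate

Total weld length L_w = 13 in. Treat welds as unit-width lines.
Polar moment about centroid: J = 2[d³/12 + d(b/2)²] = 2[6.5³/12 + 6.5×3.75²] = 228.6 in³.
Direct shear f_v = P/L_w = 33.5 / 13 = 2.577 kip/in (vertical).
Torsion M = P·e = 33.5 × 12 = 402 kip·in.
Critical point at (x, y) = (3.75, 3.25) from centroid. f_tx = M·y/J = 5.716 kip/in; f_ty = M·x/J = 6.595 kip/in.
Resultant f_max = √[f_tx² + (f_v + f_ty)²] = √[5.716² + (2.577 + 6.595)²] = 10.81 kip/in.
Capacity per unit length: r_n/Ω = (1/2.0) × 0.6 × 100 × (0.707 × 0.4375) = 9.279 kip/in.
10.81 > 9.279 → NOT adequate.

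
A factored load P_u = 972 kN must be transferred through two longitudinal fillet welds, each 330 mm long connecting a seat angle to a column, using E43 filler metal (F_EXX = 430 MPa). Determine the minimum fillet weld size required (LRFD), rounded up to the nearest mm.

w = 11 mm

Total weld length L = 660 mm.
Required throat t_e = P_u / (φ × 0.6 F_EXX × L) = 972 / (0.75 × 0.6 × 430 × 660 × 10⁻³) = 7.611 mm.
Required leg w = t_e / 0.707 = 10.77 mm → use 11 mm.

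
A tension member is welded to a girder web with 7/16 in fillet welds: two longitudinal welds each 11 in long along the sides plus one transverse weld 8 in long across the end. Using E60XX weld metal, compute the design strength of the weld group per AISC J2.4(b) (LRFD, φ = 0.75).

E60XX → F_EXX = 60 ksi.
t_e = 0.707 × 0.4375 = 0.3093 in.
R_nwl = 0.6 × 60 × 0.3093 × 22 = 245 kips (longitudinal, 2 welds).
R_nwt = 0.6 × 60 × 0.3093 × 8 = 89.08 kips (transverse, base value).
(i) R_nwl + R_nwt = 334.1 kips; (ii) 0.85 R_nwl + 1.5 R_nwt = 341.9 kips.
R_n = max = 341.9 kips [governs: (ii)]; φR_n = 256.4 kips.

φR_n ≈ 256 kips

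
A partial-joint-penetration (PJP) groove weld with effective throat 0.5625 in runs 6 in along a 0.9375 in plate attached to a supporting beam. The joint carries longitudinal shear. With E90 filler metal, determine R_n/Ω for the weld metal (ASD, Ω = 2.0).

R_n/Ω ≈ 91.1 kips

E90XX → F_EXX = 90 ksi.
Effective throat (given) t_e = 0.5625 in.
A_we = 0.5625 × 6 = 3.375 in².
F_nw = 0.6 F_EXX = 54 ksi.
R_n/Ω = (54 × 3.375) / 2.0 = 91.12 kips.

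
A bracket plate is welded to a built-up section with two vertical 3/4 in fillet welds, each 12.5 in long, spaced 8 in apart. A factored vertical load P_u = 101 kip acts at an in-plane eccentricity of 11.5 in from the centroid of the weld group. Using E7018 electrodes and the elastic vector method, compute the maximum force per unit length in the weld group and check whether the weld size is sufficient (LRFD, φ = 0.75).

E70XX → F_EXX = 70 ksi.
Total weld length L_w = 25 in. Treat welds as unit-width lines.
Polar moment about centroid: J = 2[d³/12 + d(b/2)²] = 2[12.5³/12 + 12.5×4²] = 725.5 in³.
Direct shear f_v = P/L_w = 101 / 25 = 4.04 kip/in (vertical).
Torsion M = P·e = 101 × 11.5 = 1161.5 kip·in.
Critical point at (x, y) = (4, 6.25) from centroid. f_tx = M·y/J = 10.01 kip/in; f_ty = M·x/J = 6.404 kip/in.
Resultant f_max = √[f_tx² + (f_v + f_ty)²] = √[10.01² + (4.04 + 6.404)²] = 14.46 kip/in.
Capacity per unit length: φr_n = 0.75 × 0.6 × 70 × (0.707 × 0.75) = 16.7 kip/in.
14.46 ≤ 16.7 → adequate.

f_max ≈ 14.5 kip/in; adequate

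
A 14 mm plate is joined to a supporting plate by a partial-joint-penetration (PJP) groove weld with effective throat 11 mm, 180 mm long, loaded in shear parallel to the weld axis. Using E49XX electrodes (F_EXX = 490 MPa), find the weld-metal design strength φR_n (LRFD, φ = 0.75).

Effective throat (given) t_e = 11 mm.
A_we = 11 × 180 = 1980 mm².
F_nw = 0.6 F_EXX = 294 MPa.
φR_n = 0.75 × 294 × 1980 × 10⁻³ = 436.6 kN.

φR_n ≈ 437 kN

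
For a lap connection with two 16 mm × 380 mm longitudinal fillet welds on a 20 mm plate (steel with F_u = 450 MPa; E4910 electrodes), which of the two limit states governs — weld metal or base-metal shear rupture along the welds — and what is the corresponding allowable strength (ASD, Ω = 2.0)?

E49XX → F_EXX = 490 MPa.
t_e = 0.707 × 16 = 11.31 mm; L = 760 mm.
Weld metal: R_n/Ω = (1/2.0) × 0.6 × 490 × 11.31 × 760 × 10⁻³ = 1264 kN.
Base metal (shear rupture): R_n/Ω = (1/2.0) × 0.6 × 450 × 20 × 760 × 10⁻³ = 2052 kN.
Governing: weld metal.

R_n/Ω ≈ 1260 kN (weld metal governs)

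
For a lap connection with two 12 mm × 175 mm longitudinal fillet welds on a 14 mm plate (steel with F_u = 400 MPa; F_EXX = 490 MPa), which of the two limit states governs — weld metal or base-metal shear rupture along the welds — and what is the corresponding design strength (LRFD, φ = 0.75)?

φR_n ≈ 655 kN (weld metal governs)

t_e = 0.707 × 12 = 8.484 mm; L = 350 mm.
Weld metal: φR_n = 0.75 × 0.6 × 490 × 8.484 × 350 × 10⁻³ = 654.8 kN.
Base metal (shear rupture): φR_n = 0.75 × 0.6 × 400 × 14 × 350 × 10⁻³ = 882 kN.
Governing: weld metal.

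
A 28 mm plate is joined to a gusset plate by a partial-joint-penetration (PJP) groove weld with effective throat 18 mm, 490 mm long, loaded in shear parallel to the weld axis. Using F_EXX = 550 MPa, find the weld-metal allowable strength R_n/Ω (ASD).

R_n/Ω ≈ 1460 kN

Effective throat (given) t_e = 18 mm.
A_we = 18 × 490 = 8820 mm².
F_nw = 0.6 F_EXX = 330 MPa.
R_n/Ω = (330 × 8820) / 2.0 × 10⁻³ = 1455 kN.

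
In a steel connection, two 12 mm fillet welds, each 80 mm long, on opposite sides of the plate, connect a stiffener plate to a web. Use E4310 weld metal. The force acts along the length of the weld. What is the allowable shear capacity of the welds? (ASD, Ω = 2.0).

E43XX → F_EXX = 430 MPa.
Effective throat t_e = 0.707 × 12 = 8.484 mm.
Total length L = 160 mm; A_we = 8.484 × 160 = 1357 mm².
F_nw = 0.6 F_EXX = 0.6 × 430 = 258 MPa.
R_n = 258 × 1357 × 10⁻³ = 350.2 kN; R_n/Ω = 350.2/2.0 = 175.1 kN.

R_n/Ω ≈ 175 kN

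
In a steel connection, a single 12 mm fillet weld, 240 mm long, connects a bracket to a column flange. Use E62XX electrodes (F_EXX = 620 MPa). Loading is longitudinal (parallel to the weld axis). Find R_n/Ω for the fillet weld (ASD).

Effective throat t_e = 0.707 × 12 = 8.484 mm.
Total length L = 240 mm; A_we = 8.484 × 240 = 2036 mm².
F_nw = 0.6 F_EXX = 0.6 × 620 = 372 MPa.
R_n = 372 × 2036 × 10⁻³ = 757.5 kN; R_n/Ω = 757.5/2.0 = 378.7 kN.

R_n/Ω ≈ 379 kN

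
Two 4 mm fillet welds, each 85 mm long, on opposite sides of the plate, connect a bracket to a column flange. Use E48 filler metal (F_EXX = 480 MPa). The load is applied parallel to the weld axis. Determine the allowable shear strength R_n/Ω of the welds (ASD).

R_n/Ω ≈ 69.2 kN

Effective throat t_e = 0.707 × 4 = 2.828 mm.
Total length L = 170 mm; A_we = 2.828 × 170 = 480.8 mm².
F_nw = 0.6 F_EXX = 0.6 × 480 = 288 MPa.
R_n = 288 × 480.8 × 10⁻³ = 138.5 kN; R_n/Ω = 138.5/2.0 = 69.23 kN.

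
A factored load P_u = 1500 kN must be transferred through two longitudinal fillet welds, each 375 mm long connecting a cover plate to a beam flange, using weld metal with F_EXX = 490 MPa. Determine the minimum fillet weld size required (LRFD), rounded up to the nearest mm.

w = 13 mm

Total weld length L = 750 mm.
Required throat t_e = P_u / (φ × 0.6 F_EXX × L) = 1500 / (0.75 × 0.6 × 490 × 750 × 10⁻³) = 9.07 mm.
Required leg w = t_e / 0.707 = 12.83 mm → use 13 mm.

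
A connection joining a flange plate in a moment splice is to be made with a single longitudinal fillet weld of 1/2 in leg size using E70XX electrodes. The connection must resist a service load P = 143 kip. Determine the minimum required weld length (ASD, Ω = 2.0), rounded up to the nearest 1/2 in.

E70XX → F_EXX = 70 ksi.
Throat t_e = 0.707 × 0.5 = 0.3535 in.
r_n/Ω = (0.6 × 70 × 0.3535) / 2.0 = 7.423 kip/in.
L_req = P / (r_n/Ω) = 143 / 7.423 = 19.26 in total.
Round up → use L = 19.5 in.

L = 19.5 in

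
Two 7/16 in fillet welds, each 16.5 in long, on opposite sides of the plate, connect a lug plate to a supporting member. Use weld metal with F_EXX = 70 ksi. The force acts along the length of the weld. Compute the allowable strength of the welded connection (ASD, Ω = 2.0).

Effective throat t_e = 0.707 × 0.4375 = 0.3093 in.
Total length L = 33 in; A_we = 0.3093 × 33 = 10.21 in².
F_nw = 0.6 F_EXX = 0.6 × 70 = 42 ksi.
R_n = 42 × 10.21 = 428.7 kip; R_n/Ω = 428.7/2.0 = 214.4 kip.

R_n/Ω ≈ 214 kip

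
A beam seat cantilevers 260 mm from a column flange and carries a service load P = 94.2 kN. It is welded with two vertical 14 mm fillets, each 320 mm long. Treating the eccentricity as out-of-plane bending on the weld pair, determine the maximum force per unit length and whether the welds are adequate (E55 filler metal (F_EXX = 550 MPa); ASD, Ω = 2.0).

L_w = 2 × 320 = 640 mm; section modulus (unit throat) S = 2 × L²/6 = 34130 mm².
Direct shear f_v = P/L_w = 94.2×10³/640 = 147.2 N/mm.
Moment M = P × e = 94.2×10³ × 260 = 24492000 N·mm; bending f_b = M/S = 717.5 N/mm.
f_max = √(f_v² + f_b²) = √(147.2² + 717.5²) = 732.5 N/mm.
r_n/Ω = (1/2.0) × 0.6 × 550 × (0.707 × 14) = 1633 N/mm → adequate.

f_max ≈ 732 N/mm; adequate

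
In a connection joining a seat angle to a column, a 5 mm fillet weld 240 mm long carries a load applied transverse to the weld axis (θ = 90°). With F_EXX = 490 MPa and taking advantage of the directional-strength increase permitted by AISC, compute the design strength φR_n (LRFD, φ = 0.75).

t_e = 0.707 × 5 = 3.535 mm; A_we = 3.535 × 240 = 848.4 mm².
Directional factor: 1.0 + 0.5 sin^1.5(90°) = 1.5.
F_nw = 0.6 × 490 × 1.5 = 441 MPa.
φR_n = 0.75 × 441 × 848.4 × 10⁻³ = 280.6 kN.

φR_n ≈ 281 kN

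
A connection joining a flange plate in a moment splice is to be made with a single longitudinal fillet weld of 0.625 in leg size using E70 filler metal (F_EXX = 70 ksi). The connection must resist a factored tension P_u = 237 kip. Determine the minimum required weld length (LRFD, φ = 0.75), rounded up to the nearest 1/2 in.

L = 17.5 in

Throat t_e = 0.707 × 0.625 = 0.4419 in.
φr_n = 0.75 × 0.6 × 70 × 0.4419 = 13.92 kip/in.
L_req = P_u / φr_n = 237 / 13.92 = 17.03 in total.
Round up → use L = 17.5 in.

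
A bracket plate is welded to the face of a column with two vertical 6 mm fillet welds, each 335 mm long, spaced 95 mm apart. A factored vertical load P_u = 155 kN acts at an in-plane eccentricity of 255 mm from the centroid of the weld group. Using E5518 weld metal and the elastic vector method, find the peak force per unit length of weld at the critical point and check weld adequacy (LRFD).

f_max ≈ 974 N/mm; adequate

E55XX → F_EXX = 550 MPa.
Total weld length L_w = 670 mm. Treat welds as unit-width lines.
Polar moment about centroid: J = 2[d³/12 + d(b/2)²] = 2[335³/12 + 335×47.5²] = 7778000 mm³.
Direct shear f_v = P/L_w = 155×10³ / 670 = 231.3 N/mm (vertical).
Torsion M = P·e = 155×10³ × 255 = 39525000 N·mm.
Critical point at (x, y) = (47.5, 167.5) from centroid. f_tx = M·y/J = 851.2 N/mm; f_ty = M·x/J = 241.4 N/mm.
Resultant f_max = √[f_tx² + (f_v + f_ty)²] = √[851.2² + (231.3 + 241.4)²] = 973.7 N/mm.
Capacity per unit length: φr_n = 0.75 × 0.6 × 550 × (0.707 × 6) = 1050 N/mm.
973.7 ≤ 1050 → adequate.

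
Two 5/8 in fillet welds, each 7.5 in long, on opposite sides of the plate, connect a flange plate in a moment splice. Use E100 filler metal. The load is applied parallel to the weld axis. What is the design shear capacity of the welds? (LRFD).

E100XX → F_EXX = 100 ksi.
Effective throat t_e = 0.707 × 0.625 = 0.4419 in.
Total length L = 15 in; A_we = 0.4419 × 15 = 6.628 in².
F_nw = 0.6 F_EXX = 0.6 × 100 = 60 ksi.
φR_n = 0.75 × 60 × 6.628 = 298.3 kips.

φR_n ≈ 298 kips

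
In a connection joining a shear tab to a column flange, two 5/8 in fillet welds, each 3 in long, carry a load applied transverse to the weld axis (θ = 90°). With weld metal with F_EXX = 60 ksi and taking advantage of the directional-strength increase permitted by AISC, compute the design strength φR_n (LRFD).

t_e = 0.707 × 0.625 = 0.4419 in; A_we = 0.4419 × 6 = 2.651 in².
Directional factor: 1.0 + 0.5 sin^1.5(90°) = 1.5.
F_nw = 0.6 × 60 × 1.5 = 54 ksi.
φR_n = 0.75 × 54 × 2.651 = 107.4 kips.

φR_n ≈ 107 kips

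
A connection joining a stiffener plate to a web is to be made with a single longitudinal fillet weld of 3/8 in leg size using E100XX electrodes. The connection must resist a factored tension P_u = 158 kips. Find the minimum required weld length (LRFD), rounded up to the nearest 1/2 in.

L = 13.5 in

E100XX → F_EXX = 100 ksi.
Throat t_e = 0.707 × 0.375 = 0.2651 in.
φr_n = 0.75 × 0.6 × 100 × 0.2651 = 11.93 kips/in.
L_req = P_u / φr_n = 158 / 11.93 = 13.24 in total.
Round up → use L = 13.5 in.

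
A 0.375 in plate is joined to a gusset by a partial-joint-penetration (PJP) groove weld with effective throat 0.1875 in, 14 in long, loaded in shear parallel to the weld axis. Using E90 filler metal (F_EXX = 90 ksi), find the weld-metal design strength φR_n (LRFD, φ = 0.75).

Effective throat (given) t_e = 0.1875 in.
A_we = 0.1875 × 14 = 2.625 in².
F_nw = 0.6 F_EXX = 54 ksi.
φR_n = 0.75 × 54 × 2.625 = 106.3 kips.

φR_n ≈ 106 kips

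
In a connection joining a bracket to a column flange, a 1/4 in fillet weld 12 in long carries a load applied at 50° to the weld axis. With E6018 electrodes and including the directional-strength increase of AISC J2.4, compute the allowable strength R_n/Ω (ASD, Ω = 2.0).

E60XX → F_EXX = 60 ksi.
t_e = 0.707 × 0.25 = 0.1767 in; A_we = 0.1767 × 12 = 2.121 in².
Directional factor: 1.0 + 0.5 sin^1.5(50°) = 1.335.
F_nw = 0.6 × 60 × 1.335 = 48.07 ksi.
R_n/Ω = (48.07 × 2.121) / 2.0 = 50.98 kips.

R_n/Ω ≈ 51 kips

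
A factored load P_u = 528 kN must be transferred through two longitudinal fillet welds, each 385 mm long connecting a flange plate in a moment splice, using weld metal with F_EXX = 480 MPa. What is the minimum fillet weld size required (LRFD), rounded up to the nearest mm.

w = 5 mm

Total weld length L = 770 mm.
Required throat t_e = P_u / (φ × 0.6 F_EXX × L) = 528 / (0.75 × 0.6 × 480 × 770 × 10⁻³) = 3.175 mm.
Required leg w = t_e / 0.707 = 4.49 mm → use 5 mm.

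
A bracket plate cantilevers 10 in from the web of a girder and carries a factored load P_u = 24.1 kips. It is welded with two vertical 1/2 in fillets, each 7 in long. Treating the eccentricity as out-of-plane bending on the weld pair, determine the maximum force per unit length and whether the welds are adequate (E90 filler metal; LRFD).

f_max ≈ 14.9 kip/in; NOT adequate

E90XX → F_EXX = 90 ksi.
L_w = 2 × 7 = 14 in; section modulus (unit throat) S = 2 × L²/6 = 16.33 in².
Direct shear f_v = P/L_w = 24.1/14 = 1.721 kip/in.
Moment M = P × e = 24.1 × 10 = 241 kip·in; bending f_b = M/S = 14.76 kip/in.
f_max = √(f_v² + f_b²) = √(1.721² + 14.76²) = 14.86 kip/in.
φr_n = 0.75 × 0.6 × 90 × (0.707 × 0.5) = 14.32 kip/in → NOT adequate.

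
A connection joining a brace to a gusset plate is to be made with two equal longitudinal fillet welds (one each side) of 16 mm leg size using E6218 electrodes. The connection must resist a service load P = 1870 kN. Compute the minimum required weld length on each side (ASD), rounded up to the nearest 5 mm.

L = 445 mm on each side

E62XX → F_EXX = 620 MPa.
Throat t_e = 0.707 × 16 = 11.31 mm.
r_n/Ω = (0.6 × 620 × 11.31) / 2.0 = 2104 N/mm = 2.104 kN/mm.
L_req = P / (r_n/Ω) = 1870 / 2.104 = 888.8 mm total.
Per side: 888.8 / 2 = 444.4 mm.
Round up → use L = 445 mm on each side.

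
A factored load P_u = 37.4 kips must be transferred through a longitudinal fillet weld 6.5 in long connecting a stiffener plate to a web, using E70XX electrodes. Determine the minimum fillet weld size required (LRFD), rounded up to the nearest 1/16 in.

E70XX → F_EXX = 70 ksi.
Total weld length L = 6.5 in.
Required throat t_e = P_u / (φ × 0.6 F_EXX × L) = 37.4 / (0.75 × 0.6 × 70 × 6.5) = 0.1827 in.
Required leg w = t_e / 0.707 = 0.2584 in → use 5/16 in.

w = 5/16 in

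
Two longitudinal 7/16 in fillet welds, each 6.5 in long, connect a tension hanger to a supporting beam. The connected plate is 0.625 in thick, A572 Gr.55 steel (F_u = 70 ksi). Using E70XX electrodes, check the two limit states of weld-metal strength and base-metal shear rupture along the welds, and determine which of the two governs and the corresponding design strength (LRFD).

E70XX → F_EXX = 70 ksi.
t_e = 0.707 × 0.4375 = 0.3093 in; L = 13 in.
Weld metal: φR_n = 0.75 × 0.6 × 70 × 0.3093 × 13 = 126.7 kips.
Base metal (shear rupture): φR_n = 0.75 × 0.6 × 70 × 0.625 × 13 = 255.9 kips.
Governing: weld metal.

φR_n ≈ 127 kips (weld metal governs)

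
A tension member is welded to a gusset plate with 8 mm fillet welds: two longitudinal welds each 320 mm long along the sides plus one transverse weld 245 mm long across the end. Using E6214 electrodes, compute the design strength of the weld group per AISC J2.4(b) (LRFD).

E62XX → F_EXX = 620 MPa.
t_e = 0.707 × 8 = 5.656 mm.
R_nwl = 0.6 × 620 × 5.656 × 640 × 10⁻³ = 1347 kN (longitudinal, 2 welds).
R_nwt = 0.6 × 620 × 5.656 × 245 × 10⁻³ = 515.5 kN (transverse, base value).
(i) R_nwl + R_nwt = 1862 kN; (ii) 0.85 R_nwl + 1.5 R_nwt = 1918 kN.
R_n = max = 1918 kN [governs: (ii)]; φR_n = 1438 kN.

φR_n ≈ 1440 kN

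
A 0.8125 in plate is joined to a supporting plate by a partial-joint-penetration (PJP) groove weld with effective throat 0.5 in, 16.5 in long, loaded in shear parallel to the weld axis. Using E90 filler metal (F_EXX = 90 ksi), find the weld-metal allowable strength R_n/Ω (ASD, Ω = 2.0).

Effective throat (given) t_e = 0.5 in.
A_we = 0.5 × 16.5 = 8.25 in².
F_nw = 0.6 F_EXX = 54 ksi.
R_n/Ω = (54 × 8.25) / 2.0 = 222.8 kip.

R_n/Ω ≈ 223 kip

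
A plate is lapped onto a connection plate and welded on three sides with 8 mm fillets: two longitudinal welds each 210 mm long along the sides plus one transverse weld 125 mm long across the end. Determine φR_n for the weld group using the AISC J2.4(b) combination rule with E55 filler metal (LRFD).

E55XX → F_EXX = 550 MPa.
t_e = 0.707 × 8 = 5.656 mm.
R_nwl = 0.6 × 550 × 5.656 × 420 × 10⁻³ = 783.9 kN (longitudinal, 2 welds).
R_nwt = 0.6 × 550 × 5.656 × 125 × 10⁻³ = 233.3 kN (transverse, base value).
(i) R_nwl + R_nwt = 1017 kN; (ii) 0.85 R_nwl + 1.5 R_nwt = 1016 kN.
R_n = max = 1017 kN [governs: (i)]; φR_n = 762.9 kN.

φR_n ≈ 763 kN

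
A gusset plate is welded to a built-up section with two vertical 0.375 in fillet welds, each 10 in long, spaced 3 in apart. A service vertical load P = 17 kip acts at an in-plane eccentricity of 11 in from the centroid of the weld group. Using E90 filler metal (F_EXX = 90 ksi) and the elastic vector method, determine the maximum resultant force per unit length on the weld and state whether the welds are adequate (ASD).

f_max ≈ 4.92 kip/in; adequate

Total weld length L_w = 20 in. Treat welds as unit-width lines.
Polar moment about centroid: J = 2[d³/12 + d(b/2)²] = 2[10³/12 + 10×1.5²] = 211.7 in³.
Direct shear f_v = P/L_w = 17 / 20 = 0.85 kip/in (vertical).
Torsion M = P·e = 17 × 11 = 187 kip·in.
Critical point at (x, y) = (1.5, 5) from centroid. f_tx = M·y/J = 4.417 kip/in; f_ty = M·x/J = 1.325 kip/in.
Resultant f_max = √[f_tx² + (f_v + f_ty)²] = √[4.417² + (0.85 + 1.325)²] = 4.924 kip/in.
Capacity per unit length: r_n/Ω = (1/2.0) × 0.6 × 90 × (0.707 × 0.375) = 7.158 kip/in.
4.924 ≤ 7.158 → adequate.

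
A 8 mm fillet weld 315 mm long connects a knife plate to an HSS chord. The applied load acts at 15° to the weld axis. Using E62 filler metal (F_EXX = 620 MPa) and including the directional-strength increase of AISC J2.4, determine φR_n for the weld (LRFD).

t_e = 0.707 × 8 = 5.656 mm; A_we = 5.656 × 315 = 1782 mm².
Directional factor: 1.0 + 0.5 sin^1.5(15°) = 1.066.
F_nw = 0.6 × 620 × 1.066 = 396.5 MPa.
φR_n = 0.75 × 396.5 × 1782 × 10⁻³ = 529.8 kN.

φR_n ≈ 530 kN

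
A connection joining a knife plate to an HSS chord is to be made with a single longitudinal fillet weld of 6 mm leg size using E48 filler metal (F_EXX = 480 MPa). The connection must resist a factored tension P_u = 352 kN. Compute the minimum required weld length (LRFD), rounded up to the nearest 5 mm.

Throat t_e = 0.707 × 6 = 4.242 mm.
φr_n = 0.75 × 0.6 × 480 × 4.242 × 10⁻³ = 0.9163 kN/mm.
L_req = P_u / φr_n = 352 / 0.9163 = 384.2 mm total.
Round up → use L = 385 mm.

L = 385 mm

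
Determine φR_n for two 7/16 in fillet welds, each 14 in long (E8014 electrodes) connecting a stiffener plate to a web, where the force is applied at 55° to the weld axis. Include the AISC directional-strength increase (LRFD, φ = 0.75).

φR_n ≈ 427 kips

E80XX → F_EXX = 80 ksi.
t_e = 0.707 × 0.4375 = 0.3093 in; A_we = 0.3093 × 28 = 8.661 in².
Directional factor: 1.0 + 0.5 sin^1.5(55°) = 1.371.
F_nw = 0.6 × 80 × 1.371 = 65.79 ksi.
φR_n = 0.75 × 65.79 × 8.661 = 427.4 kips.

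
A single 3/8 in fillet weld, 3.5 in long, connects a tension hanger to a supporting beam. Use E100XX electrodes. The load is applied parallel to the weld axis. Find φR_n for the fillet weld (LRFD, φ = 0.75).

E100XX → F_EXX = 100 ksi.
Effective throat t_e = 0.707 × 0.375 = 0.2651 in.
Total length L = 3.5 in; A_we = 0.2651 × 3.5 = 0.9279 in².
F_nw = 0.6 F_EXX = 0.6 × 100 = 60 ksi.
φR_n = 0.75 × 60 × 0.9279 = 41.76 kip.

φR_n ≈ 41.8 kip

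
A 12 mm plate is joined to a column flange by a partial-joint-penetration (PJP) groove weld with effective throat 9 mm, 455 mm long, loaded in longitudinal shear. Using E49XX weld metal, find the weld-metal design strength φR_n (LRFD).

E49XX → F_EXX = 490 MPa.
Effective throat (given) t_e = 9 mm.
A_we = 9 × 455 = 4095 mm².
F_nw = 0.6 F_EXX = 294 MPa.
φR_n = 0.75 × 294 × 4095 × 10⁻³ = 902.9 kN.

φR_n ≈ 903 kN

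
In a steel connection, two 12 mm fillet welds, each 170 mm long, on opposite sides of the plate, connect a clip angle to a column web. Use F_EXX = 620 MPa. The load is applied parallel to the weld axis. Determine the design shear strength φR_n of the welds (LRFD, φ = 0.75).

φR_n ≈ 805 kN

Effective throat t_e = 0.707 × 12 = 8.484 mm.
Total length L = 340 mm; A_we = 8.484 × 340 = 2885 mm².
F_nw = 0.6 F_EXX = 0.6 × 620 = 372 MPa.
φR_n = 0.75 × 372 × 2885 × 10⁻³ = 804.8 kN.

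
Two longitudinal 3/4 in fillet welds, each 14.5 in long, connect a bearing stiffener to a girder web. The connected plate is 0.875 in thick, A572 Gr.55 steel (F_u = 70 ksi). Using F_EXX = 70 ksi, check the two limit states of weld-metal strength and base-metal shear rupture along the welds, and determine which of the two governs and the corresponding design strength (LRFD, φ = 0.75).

t_e = 0.707 × 0.75 = 0.5302 in; L = 29 in.
Weld metal: φR_n = 0.75 × 0.6 × 70 × 0.5302 × 29 = 484.4 kip.
Base metal (shear rupture): φR_n = 0.75 × 0.6 × 70 × 0.875 × 29 = 799.3 kip.
Governing: weld metal.

φR_n ≈ 484 kip (weld metal governs)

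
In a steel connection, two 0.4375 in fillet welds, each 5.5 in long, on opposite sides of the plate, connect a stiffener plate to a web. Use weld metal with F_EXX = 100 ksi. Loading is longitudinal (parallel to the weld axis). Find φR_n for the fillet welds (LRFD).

φR_n ≈ 153 kip

Effective throat t_e = 0.707 × 0.4375 = 0.3093 in.
Total length L = 11 in; A_we = 0.3093 × 11 = 3.402 in².
F_nw = 0.6 F_EXX = 0.6 × 100 = 60 ksi.
φR_n = 0.75 × 60 × 3.402 = 153.1 kip.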